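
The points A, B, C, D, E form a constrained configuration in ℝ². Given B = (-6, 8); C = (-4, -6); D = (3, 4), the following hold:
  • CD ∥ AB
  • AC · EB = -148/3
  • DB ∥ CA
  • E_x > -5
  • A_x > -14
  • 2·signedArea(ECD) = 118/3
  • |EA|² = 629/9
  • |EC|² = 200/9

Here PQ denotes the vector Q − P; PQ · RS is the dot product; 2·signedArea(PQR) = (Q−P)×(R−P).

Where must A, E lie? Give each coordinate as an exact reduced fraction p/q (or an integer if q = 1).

1. A_x = -13  [CD ∥ AB ∩ DB ∥ CA]
2. A_y = -2  [CD ∥ AB ∩ DB ∥ CA]
   → A = (-13, -2)
3. E_x = -14/3  [2·signedArea(ECD) = 118/3 ∩ AC · EB = -148/3]
4. E_y = -4/3  [2·signedArea(ECD) = 118/3 ∩ AC · EB = -148/3]
   → E = (-14/3, -4/3)

A = (-13, -2)
E = (-14/3, -4/3)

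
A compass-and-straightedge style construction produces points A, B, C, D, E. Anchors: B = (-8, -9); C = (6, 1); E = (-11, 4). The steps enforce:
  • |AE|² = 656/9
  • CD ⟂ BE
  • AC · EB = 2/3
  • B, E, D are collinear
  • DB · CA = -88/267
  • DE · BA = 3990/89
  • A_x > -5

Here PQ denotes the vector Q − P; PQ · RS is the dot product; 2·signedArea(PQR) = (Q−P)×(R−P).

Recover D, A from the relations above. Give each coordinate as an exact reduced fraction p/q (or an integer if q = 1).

1. D_x = -844/89  [B, E, D are collinear ∩ CD ⟂ BE]
2. D_y = -229/89  [B, E, D are collinear ∩ CD ⟂ BE]
   → D = (-844/89, -229/89)
3. A_x = -13/3  [line -3·x + 13·y + 13/3 = 0 ∩ |AE|² = 656/9]
4. A_y = -4/3  [line -3·x + 13·y + 13/3 = 0 ∩ |AE|² = 656/9]
   → A = (-13/3, -4/3)

A = (-13/3, -4/3)
D = (-844/89, -229/89)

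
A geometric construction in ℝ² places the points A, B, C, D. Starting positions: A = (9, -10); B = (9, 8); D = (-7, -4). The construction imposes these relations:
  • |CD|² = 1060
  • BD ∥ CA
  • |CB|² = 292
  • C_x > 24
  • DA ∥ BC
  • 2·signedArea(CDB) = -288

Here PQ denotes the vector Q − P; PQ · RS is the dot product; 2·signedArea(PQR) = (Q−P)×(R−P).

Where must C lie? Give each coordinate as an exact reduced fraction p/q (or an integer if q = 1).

1. C_x = 25  [BD ∥ CA ∩ DA ∥ BC]
2. C_y = 2  [BD ∥ CA ∩ DA ∥ BC]
   → C = (25, 2)

C = (25, 2)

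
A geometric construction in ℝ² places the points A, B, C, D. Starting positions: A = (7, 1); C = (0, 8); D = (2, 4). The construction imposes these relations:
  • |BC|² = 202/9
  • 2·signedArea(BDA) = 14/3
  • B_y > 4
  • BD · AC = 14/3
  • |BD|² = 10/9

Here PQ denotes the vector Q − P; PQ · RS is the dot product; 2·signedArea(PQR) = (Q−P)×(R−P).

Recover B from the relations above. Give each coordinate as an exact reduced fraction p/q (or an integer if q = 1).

B = (3, 13/3)

1. B_x = 3  [BD · AC = 14/3 ∩ 2·signedArea(BDA) = 14/3]
2. B_y = 13/3  [BD · AC = 14/3 ∩ 2·signedArea(BDA) = 14/3]
   → B = (3, 13/3)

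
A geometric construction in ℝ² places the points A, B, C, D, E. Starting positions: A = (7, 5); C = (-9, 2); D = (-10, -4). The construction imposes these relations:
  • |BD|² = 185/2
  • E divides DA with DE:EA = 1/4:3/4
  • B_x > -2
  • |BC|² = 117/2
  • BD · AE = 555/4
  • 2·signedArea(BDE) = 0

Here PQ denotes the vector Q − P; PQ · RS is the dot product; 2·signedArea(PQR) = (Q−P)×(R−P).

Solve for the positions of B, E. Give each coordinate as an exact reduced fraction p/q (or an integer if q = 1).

1. E_x = -23/4  [E divides DA with DE:EA = 1/4:3/4]
2. E_y = -7/4  [E divides DA with DE:EA = 1/4:3/4]
   → E = (-23/4, -7/4)
3. B_x = -3/2  [2·signedArea(BDE) = 0 ∩ BD · AE = 555/4]
4. B_y = 1/2  [2·signedArea(BDE) = 0 ∩ BD · AE = 555/4]
   → B = (-3/2, 1/2)

B = (-3/2, 1/2)
E = (-23/4, -7/4)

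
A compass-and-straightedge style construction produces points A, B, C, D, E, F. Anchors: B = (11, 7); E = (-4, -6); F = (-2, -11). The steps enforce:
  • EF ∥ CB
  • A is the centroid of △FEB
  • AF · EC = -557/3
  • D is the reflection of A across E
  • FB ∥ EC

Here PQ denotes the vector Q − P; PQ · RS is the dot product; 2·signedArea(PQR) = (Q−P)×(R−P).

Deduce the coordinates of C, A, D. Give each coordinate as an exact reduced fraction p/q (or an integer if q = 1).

A = (5/3, -10/3)
C = (9, 12)
D = (-29/3, -26/3)

1. C_x = 9  [EF ∥ CB ∩ FB ∥ EC]
2. C_y = 12  [EF ∥ CB ∩ FB ∥ EC]
   → C = (9, 12)
3. A_x = 5/3  [A is the centroid of △FEB]
4. A_y = -10/3  [A is the centroid of △FEB]
   → A = (5/3, -10/3)
5. D_x = -29/3  [D is the reflection of A across E]
6. D_y = -26/3  [D is the reflection of A across E]
   → D = (-29/3, -26/3)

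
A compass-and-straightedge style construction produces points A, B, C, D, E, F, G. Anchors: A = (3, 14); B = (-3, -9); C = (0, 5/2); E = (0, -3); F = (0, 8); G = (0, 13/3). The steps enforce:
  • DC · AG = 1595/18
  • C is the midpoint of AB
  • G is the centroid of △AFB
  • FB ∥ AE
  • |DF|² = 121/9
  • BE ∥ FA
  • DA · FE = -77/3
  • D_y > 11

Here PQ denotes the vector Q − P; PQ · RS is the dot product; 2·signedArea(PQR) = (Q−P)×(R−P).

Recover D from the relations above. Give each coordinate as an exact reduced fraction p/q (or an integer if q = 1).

D = (0, 35/3)

1. D_x = 0  [DA · FE = -77/3 ∩ DC · AG = 1595/18]
2. D_y = 35/3  [DA · FE = -77/3 ∩ DC · AG = 1595/18]
   → D = (0, 35/3)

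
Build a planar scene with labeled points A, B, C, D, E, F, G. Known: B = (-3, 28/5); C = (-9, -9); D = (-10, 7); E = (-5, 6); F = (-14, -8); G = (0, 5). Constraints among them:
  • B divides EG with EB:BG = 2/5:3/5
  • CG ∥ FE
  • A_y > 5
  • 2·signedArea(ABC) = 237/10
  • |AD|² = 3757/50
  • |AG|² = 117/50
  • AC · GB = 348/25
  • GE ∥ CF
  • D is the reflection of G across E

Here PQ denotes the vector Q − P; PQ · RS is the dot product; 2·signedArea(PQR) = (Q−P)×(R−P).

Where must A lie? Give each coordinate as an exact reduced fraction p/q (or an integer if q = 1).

A = (-3/2, 53/10)

1. A_x = -3/2  [AC · GB = 348/25 ∩ 2·signedArea(ABC) = 237/10]
2. A_y = 53/10  [AC · GB = 348/25 ∩ 2·signedArea(ABC) = 237/10]
   → A = (-3/2, 53/10)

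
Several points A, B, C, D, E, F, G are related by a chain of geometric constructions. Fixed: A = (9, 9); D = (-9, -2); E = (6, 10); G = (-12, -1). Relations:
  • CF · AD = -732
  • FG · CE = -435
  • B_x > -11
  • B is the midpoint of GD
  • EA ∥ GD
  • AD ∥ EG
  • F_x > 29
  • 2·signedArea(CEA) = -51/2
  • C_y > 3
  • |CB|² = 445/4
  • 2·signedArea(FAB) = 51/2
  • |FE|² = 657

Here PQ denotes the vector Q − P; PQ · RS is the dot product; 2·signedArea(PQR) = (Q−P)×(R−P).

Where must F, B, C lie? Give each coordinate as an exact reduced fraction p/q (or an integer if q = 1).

1. B_x = -21/2  [B is the midpoint of GD]
2. B_y = -3/2  [B is the midpoint of GD]
   → B = (-21/2, -3/2)
3. F_x = 30  [line 21/2·x + -39/2·y + 111/2 = 0 ∩ |FE|² = 657]
4. F_y = 19  [line 21/2·x + -39/2·y + 111/2 = 0 ∩ |FE|² = 657]
   → F = (30, 19)
5. C_x = -3/2  [2·signedArea(CEA) = -51/2 ∩ CF · AD = -732]
6. C_y = 4  [2·signedArea(CEA) = -51/2 ∩ CF · AD = -732]
   → C = (-3/2, 4)

B = (-21/2, -3/2)
C = (-3/2, 4)
F = (30, 19)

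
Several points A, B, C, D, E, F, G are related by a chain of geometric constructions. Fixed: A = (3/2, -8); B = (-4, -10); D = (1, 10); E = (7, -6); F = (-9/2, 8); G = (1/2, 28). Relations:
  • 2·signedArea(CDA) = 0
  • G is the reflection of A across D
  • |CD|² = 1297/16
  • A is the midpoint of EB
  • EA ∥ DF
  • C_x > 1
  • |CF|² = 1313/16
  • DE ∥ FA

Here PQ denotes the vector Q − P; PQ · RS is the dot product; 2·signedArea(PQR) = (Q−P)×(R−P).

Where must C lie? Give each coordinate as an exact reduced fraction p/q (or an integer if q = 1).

1. C_x = 5/4  [line 18·x + 1/2·y + -23 = 0 ∩ |CF|² = 1313/16]
2. C_y = 1  [line 18·x + 1/2·y + -23 = 0 ∩ |CF|² = 1313/16]
   → C = (5/4, 1)

C = (5/4, 1)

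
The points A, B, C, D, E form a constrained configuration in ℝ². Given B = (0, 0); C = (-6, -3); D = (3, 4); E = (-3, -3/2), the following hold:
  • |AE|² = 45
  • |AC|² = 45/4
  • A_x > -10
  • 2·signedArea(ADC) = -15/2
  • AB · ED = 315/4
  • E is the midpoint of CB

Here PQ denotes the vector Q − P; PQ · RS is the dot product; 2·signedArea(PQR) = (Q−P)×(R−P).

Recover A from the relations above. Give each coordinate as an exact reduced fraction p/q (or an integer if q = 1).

A = (-9, -9/2)

1. A_x = -9  [2·signedArea(ADC) = -15/2 ∩ AB · ED = 315/4]
2. A_y = -9/2  [2·signedArea(ADC) = -15/2 ∩ AB · ED = 315/4]
   → A = (-9, -9/2)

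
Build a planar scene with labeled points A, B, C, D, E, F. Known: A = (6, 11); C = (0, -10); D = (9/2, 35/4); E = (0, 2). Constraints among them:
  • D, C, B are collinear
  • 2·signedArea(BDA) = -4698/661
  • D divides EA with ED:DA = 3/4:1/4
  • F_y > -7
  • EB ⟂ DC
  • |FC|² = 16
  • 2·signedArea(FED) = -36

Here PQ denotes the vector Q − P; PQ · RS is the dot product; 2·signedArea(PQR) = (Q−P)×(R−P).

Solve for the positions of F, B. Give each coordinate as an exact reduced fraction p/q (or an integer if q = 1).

1. F_x = 0  [line -27/4·x + 9/2·y + 27 = 0 ∩ |FC|² = 16]
2. F_y = -6  [line -27/4·x + 9/2·y + 27 = 0 ∩ |FC|² = 16]
   → F = (0, -6)
3. B_x = 1800/661  [D, C, B are collinear ∩ EB ⟂ DC]
4. B_y = 890/661  [D, C, B are collinear ∩ EB ⟂ DC]
   → B = (1800/661, 890/661)

B = (1800/661, 890/661)
F = (0, -6)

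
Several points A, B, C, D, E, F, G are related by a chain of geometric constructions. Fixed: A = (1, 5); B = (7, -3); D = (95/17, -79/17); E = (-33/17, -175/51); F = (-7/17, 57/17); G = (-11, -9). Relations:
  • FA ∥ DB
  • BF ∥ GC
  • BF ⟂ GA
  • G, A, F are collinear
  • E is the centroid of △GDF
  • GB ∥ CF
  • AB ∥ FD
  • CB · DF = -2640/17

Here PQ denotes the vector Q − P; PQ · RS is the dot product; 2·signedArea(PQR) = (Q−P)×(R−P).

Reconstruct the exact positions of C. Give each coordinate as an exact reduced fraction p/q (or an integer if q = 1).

C = (-313/17, -45/17)

1. C_x = -313/17  [GB ∥ CF ∩ BF ∥ GC]
2. C_y = -45/17  [GB ∥ CF ∩ BF ∥ GC]
   → C = (-313/17, -45/17)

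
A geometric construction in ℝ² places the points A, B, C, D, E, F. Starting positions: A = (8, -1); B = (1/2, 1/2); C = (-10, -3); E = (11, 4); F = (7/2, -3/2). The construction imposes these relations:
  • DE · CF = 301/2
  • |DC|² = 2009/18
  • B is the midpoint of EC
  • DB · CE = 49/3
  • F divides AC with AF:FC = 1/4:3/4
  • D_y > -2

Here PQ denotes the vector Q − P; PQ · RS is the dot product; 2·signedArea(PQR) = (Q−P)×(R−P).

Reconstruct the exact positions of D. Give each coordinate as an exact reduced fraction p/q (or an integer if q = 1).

D = (1/2, -11/6)

1. D_x = 1/2  [DE · CF = 301/2 ∩ DB · CE = 49/3]
2. D_y = -11/6  [DE · CF = 301/2 ∩ DB · CE = 49/3]
   → D = (1/2, -11/6)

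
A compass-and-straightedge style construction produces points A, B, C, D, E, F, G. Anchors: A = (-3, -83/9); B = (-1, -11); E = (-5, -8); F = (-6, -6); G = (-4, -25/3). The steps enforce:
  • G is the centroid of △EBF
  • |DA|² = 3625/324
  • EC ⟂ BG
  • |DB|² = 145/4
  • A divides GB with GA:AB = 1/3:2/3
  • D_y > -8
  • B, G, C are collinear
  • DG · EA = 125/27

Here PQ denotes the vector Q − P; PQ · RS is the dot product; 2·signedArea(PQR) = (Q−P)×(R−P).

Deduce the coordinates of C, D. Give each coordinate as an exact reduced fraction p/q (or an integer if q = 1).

C = (-137/29, -223/29)
D = (-11/2, -7)

1. C_x = -137/29  [B, G, C are collinear ∩ EC ⟂ BG]
2. C_y = -223/29  [B, G, C are collinear ∩ EC ⟂ BG]
   → C = (-137/29, -223/29)
3. D_x = -11/2  [line -2·x + 11/9·y + -22/9 = 0 ∩ |DB|² = 145/4]
4. D_y = -7  [line -2·x + 11/9·y + -22/9 = 0 ∩ |DB|² = 145/4]
   → D = (-11/2, -7)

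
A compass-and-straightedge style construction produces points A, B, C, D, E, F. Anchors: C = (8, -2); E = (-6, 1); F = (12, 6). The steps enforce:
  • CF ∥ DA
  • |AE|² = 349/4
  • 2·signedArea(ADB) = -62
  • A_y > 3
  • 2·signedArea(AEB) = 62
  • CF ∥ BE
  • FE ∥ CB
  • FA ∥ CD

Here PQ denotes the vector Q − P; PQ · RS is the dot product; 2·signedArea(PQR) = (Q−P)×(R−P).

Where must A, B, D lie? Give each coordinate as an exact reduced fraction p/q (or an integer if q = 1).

1. B_x = -10  [CF ∥ BE ∩ FE ∥ CB]
2. B_y = -7  [CF ∥ BE ∩ FE ∥ CB]
   → B = (-10, -7)
3. A_x = 3  [line 8·x + -4·y + -10 = 0 ∩ |AE|² = 349/4]
4. A_y = 7/2  [line 8·x + -4·y + -10 = 0 ∩ |AE|² = 349/4]
   → A = (3, 7/2)
5. D_x = -1  [2·signedArea(ADB) = -62 ∩ CF ∥ DA]
6. D_y = -9/2  [2·signedArea(ADB) = -62 ∩ CF ∥ DA]
   → D = (-1, -9/2)

A = (3, 7/2)
B = (-10, -7)
D = (-1, -9/2)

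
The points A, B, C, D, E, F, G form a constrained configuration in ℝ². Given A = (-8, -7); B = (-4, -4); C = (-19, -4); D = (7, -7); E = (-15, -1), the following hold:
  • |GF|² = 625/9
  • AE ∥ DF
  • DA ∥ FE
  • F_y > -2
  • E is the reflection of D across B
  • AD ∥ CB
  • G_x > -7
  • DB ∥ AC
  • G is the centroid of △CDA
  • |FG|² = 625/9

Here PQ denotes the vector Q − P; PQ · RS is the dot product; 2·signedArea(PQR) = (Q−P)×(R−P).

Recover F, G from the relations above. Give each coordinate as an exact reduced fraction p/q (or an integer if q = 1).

1. F_x = 0  [DA ∥ FE ∩ AE ∥ DF]
2. F_y = -1  [DA ∥ FE ∩ AE ∥ DF]
   → F = (0, -1)
3. G_x = -20/3  [G is the centroid of △CDA]
4. G_y = -6  [G is the centroid of △CDA]
   → G = (-20/3, -6)

F = (0, -1)
G = (-20/3, -6)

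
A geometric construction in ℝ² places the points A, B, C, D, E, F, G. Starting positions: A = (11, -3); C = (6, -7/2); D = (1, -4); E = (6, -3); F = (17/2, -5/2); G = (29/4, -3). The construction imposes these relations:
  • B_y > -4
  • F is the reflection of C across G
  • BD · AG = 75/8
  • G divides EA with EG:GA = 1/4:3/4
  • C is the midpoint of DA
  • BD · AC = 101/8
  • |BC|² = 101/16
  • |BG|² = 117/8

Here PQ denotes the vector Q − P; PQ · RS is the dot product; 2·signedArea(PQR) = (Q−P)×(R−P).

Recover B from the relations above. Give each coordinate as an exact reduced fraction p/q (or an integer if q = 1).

1. B_x = 7/2  [BD · AC = 101/8 ∩ BD · AG = 75/8]
2. B_y = -15/4  [BD · AC = 101/8 ∩ BD · AG = 75/8]
   → B = (7/2, -15/4)

B = (7/2, -15/4)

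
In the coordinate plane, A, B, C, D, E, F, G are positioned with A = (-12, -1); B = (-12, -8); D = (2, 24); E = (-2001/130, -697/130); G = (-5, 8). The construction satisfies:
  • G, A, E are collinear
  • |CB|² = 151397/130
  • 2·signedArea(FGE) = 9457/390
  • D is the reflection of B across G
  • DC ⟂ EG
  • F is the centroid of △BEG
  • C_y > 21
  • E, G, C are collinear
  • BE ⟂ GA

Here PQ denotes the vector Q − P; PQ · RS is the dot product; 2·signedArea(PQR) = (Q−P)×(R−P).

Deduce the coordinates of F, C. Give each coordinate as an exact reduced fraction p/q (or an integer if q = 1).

C = (701/130, 2777/130)
F = (-4211/390, -697/390)

1. F_x = -4211/390  [F is the centroid of △BEG]
2. F_y = -697/390  [F is the centroid of △BEG]
   → F = (-4211/390, -697/390)
3. C_x = 701/130  [E, G, C are collinear ∩ DC ⟂ EG]
4. C_y = 2777/130  [E, G, C are collinear ∩ DC ⟂ EG]
   → C = (701/130, 2777/130)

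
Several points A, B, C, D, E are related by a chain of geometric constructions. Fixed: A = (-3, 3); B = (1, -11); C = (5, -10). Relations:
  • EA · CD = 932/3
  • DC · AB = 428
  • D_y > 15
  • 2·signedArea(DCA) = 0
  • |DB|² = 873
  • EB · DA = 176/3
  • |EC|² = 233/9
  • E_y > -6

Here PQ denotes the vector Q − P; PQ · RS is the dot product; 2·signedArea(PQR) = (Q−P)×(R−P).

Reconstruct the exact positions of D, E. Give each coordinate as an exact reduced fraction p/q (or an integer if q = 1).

1. D_x = -11  [2·signedArea(DCA) = 0 ∩ DC · AB = 428]
2. D_y = 16  [2·signedArea(DCA) = 0 ∩ DC · AB = 428]
   → D = (-11, 16)
3. E_x = 7/3  [line -8·x + 13·y + 277/3 = 0 ∩ |EC|² = 233/9]
4. E_y = -17/3  [line -8·x + 13·y + 277/3 = 0 ∩ |EC|² = 233/9]
   → E = (7/3, -17/3)

D = (-11, 16)
E = (7/3, -17/3)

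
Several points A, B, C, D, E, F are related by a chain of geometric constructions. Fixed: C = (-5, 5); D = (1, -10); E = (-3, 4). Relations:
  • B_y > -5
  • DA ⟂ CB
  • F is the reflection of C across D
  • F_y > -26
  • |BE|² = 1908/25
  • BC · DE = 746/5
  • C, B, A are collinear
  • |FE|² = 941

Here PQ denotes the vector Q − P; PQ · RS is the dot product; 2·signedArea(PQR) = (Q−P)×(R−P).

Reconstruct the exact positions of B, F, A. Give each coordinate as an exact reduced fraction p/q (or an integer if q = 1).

A = (4949/2693, -25874/2693)
B = (-3/5, -22/5)
F = (7, -25)

1. B_x = -3/5  [line 4·x + -14·y + -296/5 = 0 ∩ |BE|² = 1908/25]
2. B_y = -22/5  [line 4·x + -14·y + -296/5 = 0 ∩ |BE|² = 1908/25]
   → B = (-3/5, -22/5)
3. F_x = 7  [F is the reflection of C across D]
4. F_y = -25  [F is the reflection of C across D]
   → F = (7, -25)
5. A_x = 4949/2693  [C, B, A are collinear ∩ DA ⟂ CB]
6. A_y = -25874/2693  [C, B, A are collinear ∩ DA ⟂ CB]
   → A = (4949/2693, -25874/2693)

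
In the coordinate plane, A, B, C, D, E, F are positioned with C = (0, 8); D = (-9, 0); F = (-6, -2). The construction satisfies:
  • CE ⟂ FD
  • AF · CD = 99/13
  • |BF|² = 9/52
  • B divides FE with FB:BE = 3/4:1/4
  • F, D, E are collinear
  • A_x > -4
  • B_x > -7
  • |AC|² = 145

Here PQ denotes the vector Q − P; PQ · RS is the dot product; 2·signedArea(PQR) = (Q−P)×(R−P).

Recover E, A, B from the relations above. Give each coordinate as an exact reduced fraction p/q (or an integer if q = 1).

A = (-51/13, -44/13)
B = (-165/26, -23/13)
E = (-84/13, -22/13)

1. E_x = -84/13  [F, D, E are collinear ∩ CE ⟂ FD]
2. E_y = -22/13  [F, D, E are collinear ∩ CE ⟂ FD]
   → E = (-84/13, -22/13)
3. A_x = -51/13  [line 9·x + 8·y + 811/13 = 0 ∩ |AC|² = 145]
4. A_y = -44/13  [line 9·x + 8·y + 811/13 = 0 ∩ |AC|² = 145]
   → A = (-51/13, -44/13)
5. B_x = -165/26  [B divides FE with FB:BE = 3/4:1/4]
6. B_y = -23/13  [B divides FE with FB:BE = 3/4:1/4]
   → B = (-165/26, -23/13)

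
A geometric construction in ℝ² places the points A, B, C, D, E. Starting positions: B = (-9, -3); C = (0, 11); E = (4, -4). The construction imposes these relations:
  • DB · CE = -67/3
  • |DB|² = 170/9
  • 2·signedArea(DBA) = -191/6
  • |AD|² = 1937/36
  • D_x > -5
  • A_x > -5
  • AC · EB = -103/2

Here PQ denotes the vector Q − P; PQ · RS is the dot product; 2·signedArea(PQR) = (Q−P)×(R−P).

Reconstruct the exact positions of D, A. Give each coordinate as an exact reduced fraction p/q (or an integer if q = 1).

1. D_x = -14/3  [line -4·x + 15·y + 94/3 = 0 ∩ |DB|² = 170/9]
2. D_y = -10/3  [line -4·x + 15·y + 94/3 = 0 ∩ |DB|² = 170/9]
   → D = (-14/3, -10/3)
3. A_x = -9/2  [2·signedArea(DBA) = -191/6 ∩ AC · EB = -103/2]
4. A_y = 4  [2·signedArea(DBA) = -191/6 ∩ AC · EB = -103/2]
   → A = (-9/2, 4)

A = (-9/2, 4)
D = (-14/3, -10/3)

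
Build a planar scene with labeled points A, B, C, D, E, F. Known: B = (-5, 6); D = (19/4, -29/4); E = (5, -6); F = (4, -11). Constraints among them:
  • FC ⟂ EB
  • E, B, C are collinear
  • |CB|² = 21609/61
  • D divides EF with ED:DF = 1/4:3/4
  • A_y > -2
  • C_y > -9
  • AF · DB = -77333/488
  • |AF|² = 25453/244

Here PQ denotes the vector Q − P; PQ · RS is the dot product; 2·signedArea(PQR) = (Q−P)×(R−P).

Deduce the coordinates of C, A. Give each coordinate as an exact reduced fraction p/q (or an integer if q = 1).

1. C_x = 430/61  [E, B, C are collinear ∩ FC ⟂ EB]
2. C_y = -516/61  [E, B, C are collinear ∩ FC ⟂ EB]
   → C = (430/61, -516/61)
3. A_x = 125/122  [line 39/4·x + -53/4·y + -12825/488 = 0 ∩ |AF|² = 25453/244]
4. A_y = -75/61  [line 39/4·x + -53/4·y + -12825/488 = 0 ∩ |AF|² = 25453/244]
   → A = (125/122, -75/61)

A = (125/122, -75/61)
C = (430/61, -516/61)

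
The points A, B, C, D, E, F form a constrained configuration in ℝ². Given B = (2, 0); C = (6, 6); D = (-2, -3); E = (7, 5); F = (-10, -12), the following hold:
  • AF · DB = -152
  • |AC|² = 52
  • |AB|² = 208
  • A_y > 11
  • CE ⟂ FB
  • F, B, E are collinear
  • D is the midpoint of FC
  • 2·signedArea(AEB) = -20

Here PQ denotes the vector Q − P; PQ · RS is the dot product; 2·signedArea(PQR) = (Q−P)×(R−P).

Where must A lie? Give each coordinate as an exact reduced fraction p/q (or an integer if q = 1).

1. A_x = 10  [2·signedArea(AEB) = -20 ∩ AF · DB = -152]
2. A_y = 12  [2·signedArea(AEB) = -20 ∩ AF · DB = -152]
   → A = (10, 12)

A = (10, 12)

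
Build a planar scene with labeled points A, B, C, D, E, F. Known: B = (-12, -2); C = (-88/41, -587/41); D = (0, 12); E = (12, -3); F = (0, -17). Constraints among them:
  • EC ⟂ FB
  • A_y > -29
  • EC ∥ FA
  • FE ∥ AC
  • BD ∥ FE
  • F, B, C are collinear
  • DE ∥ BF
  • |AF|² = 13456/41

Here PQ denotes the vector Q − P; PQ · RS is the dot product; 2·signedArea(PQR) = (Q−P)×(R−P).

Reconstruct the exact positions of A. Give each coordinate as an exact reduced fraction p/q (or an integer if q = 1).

A = (-580/41, -1161/41)

1. A_x = -580/41  [FE ∥ AC ∩ EC ∥ FA]
2. A_y = -1161/41  [FE ∥ AC ∩ EC ∥ FA]
   → A = (-580/41, -1161/41)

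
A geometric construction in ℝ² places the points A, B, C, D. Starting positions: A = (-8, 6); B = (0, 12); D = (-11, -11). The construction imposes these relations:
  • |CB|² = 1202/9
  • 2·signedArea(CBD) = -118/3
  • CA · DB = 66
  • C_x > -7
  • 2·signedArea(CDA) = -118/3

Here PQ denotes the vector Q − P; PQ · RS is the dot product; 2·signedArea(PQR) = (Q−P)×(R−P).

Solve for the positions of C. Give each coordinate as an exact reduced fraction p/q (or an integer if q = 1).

C = (-19/3, 7/3)

1. C_x = -19/3  [2·signedArea(CDA) = -118/3 ∩ CA · DB = 66]
2. C_y = 7/3  [2·signedArea(CDA) = -118/3 ∩ CA · DB = 66]
   → C = (-19/3, 7/3)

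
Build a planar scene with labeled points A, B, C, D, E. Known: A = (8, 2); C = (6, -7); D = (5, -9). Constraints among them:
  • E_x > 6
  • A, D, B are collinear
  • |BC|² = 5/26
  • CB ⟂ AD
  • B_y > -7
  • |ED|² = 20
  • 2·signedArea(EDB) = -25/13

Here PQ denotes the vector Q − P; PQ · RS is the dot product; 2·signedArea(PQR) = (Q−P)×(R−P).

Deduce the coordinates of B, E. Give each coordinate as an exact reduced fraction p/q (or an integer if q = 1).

B = (145/26, -179/26)
E = (7, -5)

1. B_x = 145/26  [A, D, B are collinear ∩ CB ⟂ AD]
2. B_y = -179/26  [A, D, B are collinear ∩ CB ⟂ AD]
   → B = (145/26, -179/26)
3. E_x = 7  [line -55/26·x + 15/26·y + 230/13 = 0 ∩ |ED|² = 20]
4. E_y = -5  [line -55/26·x + 15/26·y + 230/13 = 0 ∩ |ED|² = 20]
   → E = (7, -5)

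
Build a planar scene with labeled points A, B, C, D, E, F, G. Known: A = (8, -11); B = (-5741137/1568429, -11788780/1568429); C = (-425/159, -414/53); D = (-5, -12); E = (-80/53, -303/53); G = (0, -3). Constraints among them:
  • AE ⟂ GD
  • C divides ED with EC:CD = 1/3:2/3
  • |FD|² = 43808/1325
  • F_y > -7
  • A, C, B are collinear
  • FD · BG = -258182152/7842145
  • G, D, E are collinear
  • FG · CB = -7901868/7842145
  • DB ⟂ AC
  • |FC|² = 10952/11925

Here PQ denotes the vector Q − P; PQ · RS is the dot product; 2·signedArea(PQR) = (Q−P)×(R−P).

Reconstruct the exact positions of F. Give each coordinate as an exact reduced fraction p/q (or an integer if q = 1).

F = (-117/53, -1848/265)

1. F_x = -117/53  [FG · CB = -7901868/7842145 ∩ FD · BG = -258182152/7842145]
2. F_y = -1848/265  [FG · CB = -7901868/7842145 ∩ FD · BG = -258182152/7842145]
   → F = (-117/53, -1848/265)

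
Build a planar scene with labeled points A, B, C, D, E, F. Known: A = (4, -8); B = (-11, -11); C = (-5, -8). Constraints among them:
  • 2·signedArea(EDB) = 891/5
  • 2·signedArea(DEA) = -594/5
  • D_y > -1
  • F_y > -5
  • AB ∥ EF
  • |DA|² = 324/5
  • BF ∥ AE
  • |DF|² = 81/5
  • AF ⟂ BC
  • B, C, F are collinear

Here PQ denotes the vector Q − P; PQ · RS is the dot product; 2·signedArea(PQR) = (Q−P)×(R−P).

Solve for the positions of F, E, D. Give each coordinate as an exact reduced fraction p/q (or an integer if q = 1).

D = (2/5, -4/5)
E = (86/5, -7/5)
F = (11/5, -22/5)

1. F_x = 11/5  [B, C, F are collinear ∩ AF ⟂ BC]
2. F_y = -22/5  [B, C, F are collinear ∩ AF ⟂ BC]
   → F = (11/5, -22/5)
3. E_x = 86/5  [AB ∥ EF ∩ BF ∥ AE]
4. E_y = -7/5  [AB ∥ EF ∩ BF ∥ AE]
   → E = (86/5, -7/5)
5. D_x = 2/5  [2·signedArea(DEA) = -594/5 ∩ 2·signedArea(EDB) = 891/5]
6. D_y = -4/5  [2·signedArea(DEA) = -594/5 ∩ 2·signedArea(EDB) = 891/5]
   → D = (2/5, -4/5)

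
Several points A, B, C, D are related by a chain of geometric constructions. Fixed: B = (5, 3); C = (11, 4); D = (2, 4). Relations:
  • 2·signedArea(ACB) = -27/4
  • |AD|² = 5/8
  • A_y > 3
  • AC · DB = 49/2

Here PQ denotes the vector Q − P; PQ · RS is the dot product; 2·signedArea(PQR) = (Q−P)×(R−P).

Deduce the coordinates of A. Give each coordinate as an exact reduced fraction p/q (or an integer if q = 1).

1. A_x = 11/4  [AC · DB = 49/2 ∩ 2·signedArea(ACB) = -27/4]
2. A_y = 15/4  [AC · DB = 49/2 ∩ 2·signedArea(ACB) = -27/4]
   → A = (11/4, 15/4)

A = (11/4, 15/4)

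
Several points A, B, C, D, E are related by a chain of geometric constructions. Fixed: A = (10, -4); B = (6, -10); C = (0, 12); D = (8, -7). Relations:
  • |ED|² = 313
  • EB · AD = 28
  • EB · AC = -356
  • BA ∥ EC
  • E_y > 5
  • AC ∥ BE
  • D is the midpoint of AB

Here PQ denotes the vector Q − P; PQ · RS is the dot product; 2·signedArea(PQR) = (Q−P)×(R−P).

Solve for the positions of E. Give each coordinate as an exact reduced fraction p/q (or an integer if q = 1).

1. E_x = -4  [BA ∥ EC ∩ AC ∥ BE]
2. E_y = 6  [BA ∥ EC ∩ AC ∥ BE]
   → E = (-4, 6)

E = (-4, 6)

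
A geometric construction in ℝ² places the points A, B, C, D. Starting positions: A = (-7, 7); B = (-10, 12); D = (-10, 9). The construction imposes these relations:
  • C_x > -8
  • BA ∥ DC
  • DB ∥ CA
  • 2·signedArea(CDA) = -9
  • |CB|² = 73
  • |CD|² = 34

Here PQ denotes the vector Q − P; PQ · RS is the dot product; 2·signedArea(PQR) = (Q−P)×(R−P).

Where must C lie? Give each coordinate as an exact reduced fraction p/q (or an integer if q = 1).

1. C_x = -7  [DB ∥ CA ∩ BA ∥ DC]
2. C_y = 4  [DB ∥ CA ∩ BA ∥ DC]
   → C = (-7, 4)

C = (-7, 4)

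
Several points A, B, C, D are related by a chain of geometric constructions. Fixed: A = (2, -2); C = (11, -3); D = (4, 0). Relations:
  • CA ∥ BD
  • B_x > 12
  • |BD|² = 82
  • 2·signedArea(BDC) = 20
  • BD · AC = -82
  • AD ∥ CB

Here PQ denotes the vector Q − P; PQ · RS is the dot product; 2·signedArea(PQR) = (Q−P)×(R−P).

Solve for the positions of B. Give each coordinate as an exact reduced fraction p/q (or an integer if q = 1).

B = (13, -1)

1. B_x = 13  [CA ∥ BD ∩ AD ∥ CB]
2. B_y = -1  [CA ∥ BD ∩ AD ∥ CB]
   → B = (13, -1)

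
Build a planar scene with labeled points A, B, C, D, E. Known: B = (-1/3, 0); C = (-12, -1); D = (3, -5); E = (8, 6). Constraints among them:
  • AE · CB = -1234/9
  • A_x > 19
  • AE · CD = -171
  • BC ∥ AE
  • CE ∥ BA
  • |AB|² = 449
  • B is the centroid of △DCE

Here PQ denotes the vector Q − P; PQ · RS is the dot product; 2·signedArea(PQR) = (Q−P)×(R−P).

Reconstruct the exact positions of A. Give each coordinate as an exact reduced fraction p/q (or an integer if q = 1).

1. A_x = 59/3  [BC ∥ AE ∩ CE ∥ BA]
2. A_y = 7  [BC ∥ AE ∩ CE ∥ BA]
   → A = (59/3, 7)

A = (59/3, 7)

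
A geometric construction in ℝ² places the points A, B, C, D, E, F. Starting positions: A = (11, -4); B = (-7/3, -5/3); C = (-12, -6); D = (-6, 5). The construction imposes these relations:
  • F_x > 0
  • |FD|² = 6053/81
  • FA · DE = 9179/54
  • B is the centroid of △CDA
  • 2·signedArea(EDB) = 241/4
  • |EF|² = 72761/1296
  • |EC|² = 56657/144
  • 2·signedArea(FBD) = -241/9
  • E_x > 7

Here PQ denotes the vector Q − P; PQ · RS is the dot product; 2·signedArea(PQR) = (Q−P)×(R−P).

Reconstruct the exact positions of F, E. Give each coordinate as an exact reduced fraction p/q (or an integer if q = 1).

E = (23/3, -41/12)
F = (8/9, -2/9)

1. F_x = 8/9  [line -20/3·x + -11/3·y + 46/9 = 0 ∩ |FD|² = 6053/81]
2. F_y = -2/9  [line -20/3·x + -11/3·y + 46/9 = 0 ∩ |FD|² = 6053/81]
   → F = (8/9, -2/9)
3. E_x = 23/3  [FA · DE = 9179/54 ∩ 2·signedArea(EDB) = 241/4]
4. E_y = -41/12  [FA · DE = 9179/54 ∩ 2·signedArea(EDB) = 241/4]
   → E = (23/3, -41/12)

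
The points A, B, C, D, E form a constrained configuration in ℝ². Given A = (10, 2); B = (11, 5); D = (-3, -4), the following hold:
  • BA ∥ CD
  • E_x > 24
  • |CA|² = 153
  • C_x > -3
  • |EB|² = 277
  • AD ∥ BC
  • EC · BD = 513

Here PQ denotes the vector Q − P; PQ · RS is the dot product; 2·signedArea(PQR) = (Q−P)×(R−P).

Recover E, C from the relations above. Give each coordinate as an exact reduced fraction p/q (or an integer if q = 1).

1. C_x = -2  [BA ∥ CD ∩ AD ∥ BC]
2. C_y = -1  [BA ∥ CD ∩ AD ∥ BC]
   → C = (-2, -1)
3. E_x = 25  [line 14·x + 9·y + -476 = 0 ∩ |EB|² = 277]
4. E_y = 14  [line 14·x + 9·y + -476 = 0 ∩ |EB|² = 277]
   → E = (25, 14)

C = (-2, -1)
E = (25, 14)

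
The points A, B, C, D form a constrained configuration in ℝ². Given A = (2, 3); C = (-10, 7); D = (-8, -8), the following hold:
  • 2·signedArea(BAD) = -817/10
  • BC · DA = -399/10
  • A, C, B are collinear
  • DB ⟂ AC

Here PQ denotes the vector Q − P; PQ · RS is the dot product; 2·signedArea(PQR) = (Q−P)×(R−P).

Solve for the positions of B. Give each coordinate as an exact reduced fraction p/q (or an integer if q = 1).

1. B_x = -37/10  [A, C, B are collinear ∩ DB ⟂ AC]
2. B_y = 49/10  [A, C, B are collinear ∩ DB ⟂ AC]
   → B = (-37/10, 49/10)

B = (-37/10, 49/10)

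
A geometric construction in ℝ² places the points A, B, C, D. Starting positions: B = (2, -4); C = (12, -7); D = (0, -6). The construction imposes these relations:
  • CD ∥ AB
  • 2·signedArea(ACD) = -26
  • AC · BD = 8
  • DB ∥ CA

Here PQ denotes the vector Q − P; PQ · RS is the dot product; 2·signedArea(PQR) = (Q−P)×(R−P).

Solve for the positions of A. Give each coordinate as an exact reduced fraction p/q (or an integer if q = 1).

1. A_x = 14  [CD ∥ AB ∩ DB ∥ CA]
2. A_y = -5  [CD ∥ AB ∩ DB ∥ CA]
   → A = (14, -5)

A = (14, -5)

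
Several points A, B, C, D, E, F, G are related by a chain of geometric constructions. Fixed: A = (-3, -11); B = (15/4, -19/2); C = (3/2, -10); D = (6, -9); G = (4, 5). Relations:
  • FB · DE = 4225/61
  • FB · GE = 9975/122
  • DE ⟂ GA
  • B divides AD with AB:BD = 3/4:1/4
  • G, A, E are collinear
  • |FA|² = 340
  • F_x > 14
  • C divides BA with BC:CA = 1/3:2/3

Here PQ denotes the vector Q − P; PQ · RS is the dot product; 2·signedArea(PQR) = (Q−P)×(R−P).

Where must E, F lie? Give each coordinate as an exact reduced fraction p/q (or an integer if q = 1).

E = (-50/61, -367/61)
F = (15, -7)

1. E_x = -50/61  [G, A, E are collinear ∩ DE ⟂ GA]
2. E_y = -367/61  [G, A, E are collinear ∩ DE ⟂ GA]
   → E = (-50/61, -367/61)
3. F_x = 15  [FB · DE = 4225/61 ∩ FB · GE = 9975/122]
4. F_y = -7  [FB · DE = 4225/61 ∩ FB · GE = 9975/122]
   → F = (15, -7)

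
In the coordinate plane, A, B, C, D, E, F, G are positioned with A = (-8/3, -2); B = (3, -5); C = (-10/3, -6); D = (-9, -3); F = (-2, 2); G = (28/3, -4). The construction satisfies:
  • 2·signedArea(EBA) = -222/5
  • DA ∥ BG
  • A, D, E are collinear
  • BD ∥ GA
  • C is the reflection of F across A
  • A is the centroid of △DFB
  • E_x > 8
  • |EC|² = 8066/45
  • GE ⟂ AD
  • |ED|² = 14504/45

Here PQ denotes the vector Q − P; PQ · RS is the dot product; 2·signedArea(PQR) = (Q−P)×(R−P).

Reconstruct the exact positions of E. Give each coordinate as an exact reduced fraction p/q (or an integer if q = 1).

E = (131/15, -1/5)

1. E_x = 131/15  [A, D, E are collinear ∩ GE ⟂ AD]
2. E_y = -1/5  [A, D, E are collinear ∩ GE ⟂ AD]
   → E = (131/15, -1/5)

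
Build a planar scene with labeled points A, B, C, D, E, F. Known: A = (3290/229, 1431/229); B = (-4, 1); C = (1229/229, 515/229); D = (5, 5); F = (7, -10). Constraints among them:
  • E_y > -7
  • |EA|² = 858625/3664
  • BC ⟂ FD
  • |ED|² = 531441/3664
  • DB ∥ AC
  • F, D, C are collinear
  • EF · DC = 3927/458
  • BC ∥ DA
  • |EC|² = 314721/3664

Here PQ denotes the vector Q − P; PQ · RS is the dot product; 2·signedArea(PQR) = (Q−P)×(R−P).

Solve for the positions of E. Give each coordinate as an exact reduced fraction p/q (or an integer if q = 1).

E = (3019/458, -6355/916)

1. E_x = 3019/458  [line -84/229·x + 630/229·y + 9849/458 = 0 ∩ |EC|² = 314721/3664]
2. E_y = -6355/916  [line -84/229·x + 630/229·y + 9849/458 = 0 ∩ |EC|² = 314721/3664]
   → E = (3019/458, -6355/916)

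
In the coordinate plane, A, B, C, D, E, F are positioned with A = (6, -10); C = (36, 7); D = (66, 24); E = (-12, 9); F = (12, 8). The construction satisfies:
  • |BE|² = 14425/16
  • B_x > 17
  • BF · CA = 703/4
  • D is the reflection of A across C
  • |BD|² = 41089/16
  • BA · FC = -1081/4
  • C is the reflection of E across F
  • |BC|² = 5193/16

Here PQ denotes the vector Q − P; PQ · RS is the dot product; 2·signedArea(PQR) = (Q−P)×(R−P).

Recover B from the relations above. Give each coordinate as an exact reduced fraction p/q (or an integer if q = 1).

1. B_x = 18  [BA · FC = -1081/4 ∩ BF · CA = 703/4]
2. B_y = 31/4  [BA · FC = -1081/4 ∩ BF · CA = 703/4]
   → B = (18, 31/4)

B = (18, 31/4)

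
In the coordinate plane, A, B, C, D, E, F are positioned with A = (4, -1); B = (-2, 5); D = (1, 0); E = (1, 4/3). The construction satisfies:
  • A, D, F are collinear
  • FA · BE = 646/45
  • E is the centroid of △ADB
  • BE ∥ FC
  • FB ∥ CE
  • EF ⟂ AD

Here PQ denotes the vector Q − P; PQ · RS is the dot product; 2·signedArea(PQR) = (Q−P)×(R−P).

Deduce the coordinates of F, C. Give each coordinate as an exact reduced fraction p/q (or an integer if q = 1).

C = (18/5, -53/15)
F = (3/5, 2/15)

1. F_x = 3/5  [A, D, F are collinear ∩ EF ⟂ AD]
2. F_y = 2/15  [A, D, F are collinear ∩ EF ⟂ AD]
   → F = (3/5, 2/15)
3. C_x = 18/5  [FB ∥ CE ∩ BE ∥ FC]
4. C_y = -53/15  [FB ∥ CE ∩ BE ∥ FC]
   → C = (18/5, -53/15)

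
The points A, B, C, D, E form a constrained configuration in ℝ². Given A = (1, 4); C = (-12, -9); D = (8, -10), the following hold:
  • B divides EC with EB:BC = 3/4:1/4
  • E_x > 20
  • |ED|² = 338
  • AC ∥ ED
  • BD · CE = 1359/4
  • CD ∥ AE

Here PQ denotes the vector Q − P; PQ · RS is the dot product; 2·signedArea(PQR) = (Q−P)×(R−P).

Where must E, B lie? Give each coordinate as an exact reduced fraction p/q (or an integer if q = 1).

1. E_x = 21  [AC ∥ ED ∩ CD ∥ AE]
2. E_y = 3  [AC ∥ ED ∩ CD ∥ AE]
   → E = (21, 3)
3. B_x = -15/4  [B divides EC with EB:BC = 3/4:1/4]
4. B_y = -6  [B divides EC with EB:BC = 3/4:1/4]
   → B = (-15/4, -6)

B = (-15/4, -6)
E = (21, 3)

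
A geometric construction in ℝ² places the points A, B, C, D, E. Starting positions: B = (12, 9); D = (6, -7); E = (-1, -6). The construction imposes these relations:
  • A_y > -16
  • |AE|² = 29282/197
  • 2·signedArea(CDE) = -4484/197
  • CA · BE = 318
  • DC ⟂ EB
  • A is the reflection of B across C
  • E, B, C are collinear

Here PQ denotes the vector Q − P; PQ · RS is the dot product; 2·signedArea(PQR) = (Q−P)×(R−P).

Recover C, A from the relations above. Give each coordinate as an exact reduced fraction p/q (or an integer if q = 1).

1. C_x = 297/197  [E, B, C are collinear ∩ DC ⟂ EB]
2. C_y = -612/197  [E, B, C are collinear ∩ DC ⟂ EB]
   → C = (297/197, -612/197)
3. A_x = -1770/197  [A is the reflection of B across C]
4. A_y = -2997/197  [A is the reflection of B across C]
   → A = (-1770/197, -2997/197)

A = (-1770/197, -2997/197)
C = (297/197, -612/197)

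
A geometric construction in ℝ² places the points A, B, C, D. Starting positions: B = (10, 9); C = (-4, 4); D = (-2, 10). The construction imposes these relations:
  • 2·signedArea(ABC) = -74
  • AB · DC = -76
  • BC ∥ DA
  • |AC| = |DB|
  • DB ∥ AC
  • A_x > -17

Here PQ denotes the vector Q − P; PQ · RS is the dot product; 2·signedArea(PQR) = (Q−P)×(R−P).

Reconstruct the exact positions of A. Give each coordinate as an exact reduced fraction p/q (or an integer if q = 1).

1. A_x = -16  [DB ∥ AC ∩ BC ∥ DA]
2. A_y = 5  [DB ∥ AC ∩ BC ∥ DA]
   → A = (-16, 5)

A = (-16, 5)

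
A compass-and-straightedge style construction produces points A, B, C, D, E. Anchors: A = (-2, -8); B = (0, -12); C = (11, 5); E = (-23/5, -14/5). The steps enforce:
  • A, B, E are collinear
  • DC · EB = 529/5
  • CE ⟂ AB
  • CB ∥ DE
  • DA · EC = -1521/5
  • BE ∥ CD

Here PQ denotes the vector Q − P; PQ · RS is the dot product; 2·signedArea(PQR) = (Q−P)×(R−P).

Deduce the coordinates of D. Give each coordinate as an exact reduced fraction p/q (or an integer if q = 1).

D = (32/5, 71/5)

1. D_x = 32/5  [CB ∥ DE ∩ BE ∥ CD]
2. D_y = 71/5  [CB ∥ DE ∩ BE ∥ CD]
   → D = (32/5, 71/5)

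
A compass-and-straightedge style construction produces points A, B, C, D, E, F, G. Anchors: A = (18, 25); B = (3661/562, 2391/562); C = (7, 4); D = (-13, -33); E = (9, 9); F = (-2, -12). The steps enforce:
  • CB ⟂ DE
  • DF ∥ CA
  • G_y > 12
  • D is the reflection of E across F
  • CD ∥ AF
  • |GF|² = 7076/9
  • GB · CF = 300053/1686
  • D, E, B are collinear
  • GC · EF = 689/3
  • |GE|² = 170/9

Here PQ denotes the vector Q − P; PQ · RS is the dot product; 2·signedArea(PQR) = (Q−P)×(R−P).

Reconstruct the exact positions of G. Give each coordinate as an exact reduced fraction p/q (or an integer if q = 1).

1. G_x = 34/3  [GB · CF = 300053/1686 ∩ GC · EF = 689/3]
2. G_y = 38/3  [GB · CF = 300053/1686 ∩ GC · EF = 689/3]
   → G = (34/3, 38/3)

G = (34/3, 38/3)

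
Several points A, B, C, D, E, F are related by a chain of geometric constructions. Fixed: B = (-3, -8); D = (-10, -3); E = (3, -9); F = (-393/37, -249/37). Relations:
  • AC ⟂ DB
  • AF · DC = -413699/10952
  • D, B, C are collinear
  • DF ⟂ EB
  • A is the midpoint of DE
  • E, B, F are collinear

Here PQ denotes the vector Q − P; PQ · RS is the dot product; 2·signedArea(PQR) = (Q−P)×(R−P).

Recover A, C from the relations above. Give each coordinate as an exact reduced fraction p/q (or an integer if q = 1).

1. A_x = -7/2  [A is the midpoint of DE]
2. A_y = -6  [A is the midpoint of DE]
   → A = (-7/2, -6)
3. C_x = -633/148  [D, B, C are collinear ∩ AC ⟂ DB]
4. C_y = -1049/148  [D, B, C are collinear ∩ AC ⟂ DB]
   → C = (-633/148, -1049/148)

A = (-7/2, -6)
C = (-633/148, -1049/148)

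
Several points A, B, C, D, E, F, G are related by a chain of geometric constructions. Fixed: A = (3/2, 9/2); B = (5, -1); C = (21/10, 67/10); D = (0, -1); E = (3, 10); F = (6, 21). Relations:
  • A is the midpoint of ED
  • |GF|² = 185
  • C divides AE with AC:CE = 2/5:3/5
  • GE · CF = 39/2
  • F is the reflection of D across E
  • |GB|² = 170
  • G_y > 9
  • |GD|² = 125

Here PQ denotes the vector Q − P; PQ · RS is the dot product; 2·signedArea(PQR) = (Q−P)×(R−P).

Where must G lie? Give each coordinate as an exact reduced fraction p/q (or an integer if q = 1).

1. G_x = -2  [line -39/10·x + -143/10·y + 676/5 = 0 ∩ |GD|² = 125]
2. G_y = 10  [line -39/10·x + -143/10·y + 676/5 = 0 ∩ |GD|² = 125]
   → G = (-2, 10)

G = (-2, 10)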